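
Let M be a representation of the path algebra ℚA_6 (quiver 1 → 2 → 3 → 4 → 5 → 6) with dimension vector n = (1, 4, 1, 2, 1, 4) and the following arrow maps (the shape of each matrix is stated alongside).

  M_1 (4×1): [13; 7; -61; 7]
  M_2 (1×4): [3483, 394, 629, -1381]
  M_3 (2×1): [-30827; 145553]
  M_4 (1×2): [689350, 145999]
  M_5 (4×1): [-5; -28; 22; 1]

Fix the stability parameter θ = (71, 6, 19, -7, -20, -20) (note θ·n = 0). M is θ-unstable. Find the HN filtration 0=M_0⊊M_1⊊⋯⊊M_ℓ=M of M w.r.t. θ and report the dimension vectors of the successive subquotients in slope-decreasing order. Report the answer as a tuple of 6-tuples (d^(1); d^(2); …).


Via rank(M_{q-1}∘⋯∘M_p): M ≅ I[1,6], I[2,2]^3, I[4,4], I[6,6]^3.
μ_θ-semistable layers: μ^(1)=49/6; μ^(2)=6; μ^(3)=-7; μ^(4)=-20

((1, 1, 1, 1, 1, 1); (0, 3, 0, 0, 0, 0); (0, 0, 0, 1, 0, 0); (0, 0, 0, 0, 0, 3))


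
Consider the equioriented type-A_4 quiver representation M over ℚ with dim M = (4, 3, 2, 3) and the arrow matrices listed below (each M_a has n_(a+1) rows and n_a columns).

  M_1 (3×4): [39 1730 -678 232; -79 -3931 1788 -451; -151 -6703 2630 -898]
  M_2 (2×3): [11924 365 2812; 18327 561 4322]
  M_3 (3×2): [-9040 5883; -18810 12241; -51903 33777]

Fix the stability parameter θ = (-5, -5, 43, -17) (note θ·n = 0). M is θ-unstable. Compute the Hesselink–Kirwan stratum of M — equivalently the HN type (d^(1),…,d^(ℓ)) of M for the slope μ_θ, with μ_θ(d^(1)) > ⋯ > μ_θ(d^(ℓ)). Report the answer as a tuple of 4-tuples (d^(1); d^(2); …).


Via rank(M_{q-1}∘⋯∘M_p): M ≅ I[1,1], I[1,2], I[1,4]^2, I[4,4].
μ_θ-semistable layers: μ^(1)=13; μ^(2)=-5; μ^(3)=-17

((0, 0, 2, 2); (4, 3, 0, 0); (0, 0, 0, 1))


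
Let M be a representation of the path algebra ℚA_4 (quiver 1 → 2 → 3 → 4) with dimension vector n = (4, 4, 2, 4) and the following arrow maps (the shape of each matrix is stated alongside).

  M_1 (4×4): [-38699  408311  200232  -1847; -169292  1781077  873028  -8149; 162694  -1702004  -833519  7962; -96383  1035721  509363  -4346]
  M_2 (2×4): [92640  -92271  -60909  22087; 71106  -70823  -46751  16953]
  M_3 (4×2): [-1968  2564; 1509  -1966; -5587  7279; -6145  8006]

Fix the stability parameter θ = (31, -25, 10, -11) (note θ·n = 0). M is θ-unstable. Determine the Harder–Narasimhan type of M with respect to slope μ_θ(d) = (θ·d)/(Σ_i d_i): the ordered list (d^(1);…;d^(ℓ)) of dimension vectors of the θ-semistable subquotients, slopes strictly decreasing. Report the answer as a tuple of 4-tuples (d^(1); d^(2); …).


Barcode: M ≅ I[1,2]^2, I[1,4]^2, I[4,4]^2. HN layers by μ_θ (3 steps, strictly decreasing):
  μ^(1)=3; μ^(2)=5/4; μ^(3)=-11

((2, 2, 0, 0); (2, 2, 2, 2); (0, 0, 0, 2))


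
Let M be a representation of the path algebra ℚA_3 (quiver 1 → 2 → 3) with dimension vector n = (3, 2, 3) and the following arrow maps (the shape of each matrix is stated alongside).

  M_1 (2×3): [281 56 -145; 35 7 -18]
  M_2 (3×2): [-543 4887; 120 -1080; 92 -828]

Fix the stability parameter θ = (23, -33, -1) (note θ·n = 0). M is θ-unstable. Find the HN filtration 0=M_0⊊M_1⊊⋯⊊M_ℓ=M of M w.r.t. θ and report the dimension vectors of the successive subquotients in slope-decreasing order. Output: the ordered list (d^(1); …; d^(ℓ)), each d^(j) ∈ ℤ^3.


Via rank(M_{q-1}∘⋯∘M_p): M ≅ I[1,1], I[1,2], I[1,3], I[3,3]^2.
μ_θ-semistable layers: μ^(1)=23; μ^(2)=-1; μ^(3)=-5

((1, 0, 0); (0, 0, 3); (2, 2, 0))


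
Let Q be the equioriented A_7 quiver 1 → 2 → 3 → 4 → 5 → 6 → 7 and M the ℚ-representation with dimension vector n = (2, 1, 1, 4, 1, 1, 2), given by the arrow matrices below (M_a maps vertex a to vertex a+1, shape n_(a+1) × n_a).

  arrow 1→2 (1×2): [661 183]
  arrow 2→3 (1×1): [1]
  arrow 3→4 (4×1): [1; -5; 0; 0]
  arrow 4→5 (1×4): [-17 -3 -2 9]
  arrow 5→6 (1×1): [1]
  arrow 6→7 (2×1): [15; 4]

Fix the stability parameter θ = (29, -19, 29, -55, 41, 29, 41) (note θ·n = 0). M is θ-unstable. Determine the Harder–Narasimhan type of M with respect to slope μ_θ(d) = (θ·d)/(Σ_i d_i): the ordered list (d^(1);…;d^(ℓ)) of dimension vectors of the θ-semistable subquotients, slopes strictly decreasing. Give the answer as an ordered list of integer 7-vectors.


Interval decomposition of M: I[1,1], I[1,7], I[4,4]^3, I[7,7].
HN type (ℓ=5): μ^(1)=41; μ^(2)=35; μ^(3)=29; μ^(4)=-4; μ^(5)=-55

((0, 0, 0, 0, 0, 0, 2); (0, 0, 0, 0, 1, 1, 0); (1, 0, 0, 0, 0, 0, 0); (1, 1, 1, 1, 0, 0, 0); (0, 0, 0, 3, 0, 0, 0))


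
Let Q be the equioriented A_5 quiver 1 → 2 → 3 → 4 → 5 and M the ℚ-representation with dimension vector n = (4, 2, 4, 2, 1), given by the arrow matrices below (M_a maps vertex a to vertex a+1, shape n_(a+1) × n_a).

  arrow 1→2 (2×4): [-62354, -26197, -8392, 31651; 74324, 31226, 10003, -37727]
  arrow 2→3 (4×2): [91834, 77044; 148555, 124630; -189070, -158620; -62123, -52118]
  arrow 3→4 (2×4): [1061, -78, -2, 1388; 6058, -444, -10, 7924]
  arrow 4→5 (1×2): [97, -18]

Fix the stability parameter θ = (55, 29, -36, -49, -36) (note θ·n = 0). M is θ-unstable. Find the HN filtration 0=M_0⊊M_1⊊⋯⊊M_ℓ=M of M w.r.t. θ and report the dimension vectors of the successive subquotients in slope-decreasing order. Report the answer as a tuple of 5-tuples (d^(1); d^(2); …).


Barcode: M ≅ I[1,1]^2, I[1,2], I[1,3], I[3,3], I[3,4], I[3,5]. HN layers by μ_θ (5 steps, strictly decreasing):
  μ^(1)=55; μ^(2)=42; μ^(3)=16; μ^(4)=-36; μ^(5)=-85/2

((2, 0, 0, 0, 0); (1, 1, 0, 0, 0); (1, 1, 1, 0, 0); (0, 0, 1, 0, 1); (0, 0, 2, 2, 0))


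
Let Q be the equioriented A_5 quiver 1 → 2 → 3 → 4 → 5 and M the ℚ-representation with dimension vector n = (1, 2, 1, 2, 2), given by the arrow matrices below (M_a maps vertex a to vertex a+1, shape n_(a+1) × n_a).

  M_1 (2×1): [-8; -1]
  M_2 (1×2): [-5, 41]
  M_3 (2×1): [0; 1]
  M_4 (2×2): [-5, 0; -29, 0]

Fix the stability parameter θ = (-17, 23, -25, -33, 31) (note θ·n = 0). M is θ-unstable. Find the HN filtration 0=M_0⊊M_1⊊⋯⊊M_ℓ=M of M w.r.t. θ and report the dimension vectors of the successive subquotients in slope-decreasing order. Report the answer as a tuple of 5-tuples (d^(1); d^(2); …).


Via rank(M_{q-1}∘⋯∘M_p): M ≅ I[1,4], I[2,2], I[4,5], I[5,5].
μ_θ-semistable layers: μ^(1)=31; μ^(2)=23; μ^(3)=-35/3; μ^(4)=-17; μ^(5)=-33

((0, 0, 0, 0, 2); (0, 1, 0, 0, 0); (0, 1, 1, 1, 0); (1, 0, 0, 0, 0); (0, 0, 0, 1, 0))


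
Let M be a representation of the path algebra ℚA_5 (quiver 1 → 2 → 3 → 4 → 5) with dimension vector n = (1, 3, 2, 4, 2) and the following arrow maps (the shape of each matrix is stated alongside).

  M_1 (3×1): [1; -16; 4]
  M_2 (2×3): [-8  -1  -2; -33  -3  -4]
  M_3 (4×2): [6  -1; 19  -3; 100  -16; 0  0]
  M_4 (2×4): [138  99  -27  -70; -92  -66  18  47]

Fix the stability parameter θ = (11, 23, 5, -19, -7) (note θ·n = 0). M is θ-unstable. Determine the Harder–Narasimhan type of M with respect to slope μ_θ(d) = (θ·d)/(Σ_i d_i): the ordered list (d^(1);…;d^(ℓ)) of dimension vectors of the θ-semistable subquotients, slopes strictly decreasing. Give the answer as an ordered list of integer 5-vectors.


Interval decomposition of M: I[1,5], I[2,2], I[2,4], I[4,4], I[4,5].
HN type (ℓ=5): μ^(1)=23; μ^(2)=3; μ^(3)=13/5; μ^(4)=-7; μ^(5)=-19

((0, 1, 0, 0, 0); (0, 1, 1, 1, 0); (1, 1, 1, 1, 1); (0, 0, 0, 0, 1); (0, 0, 0, 2, 0))


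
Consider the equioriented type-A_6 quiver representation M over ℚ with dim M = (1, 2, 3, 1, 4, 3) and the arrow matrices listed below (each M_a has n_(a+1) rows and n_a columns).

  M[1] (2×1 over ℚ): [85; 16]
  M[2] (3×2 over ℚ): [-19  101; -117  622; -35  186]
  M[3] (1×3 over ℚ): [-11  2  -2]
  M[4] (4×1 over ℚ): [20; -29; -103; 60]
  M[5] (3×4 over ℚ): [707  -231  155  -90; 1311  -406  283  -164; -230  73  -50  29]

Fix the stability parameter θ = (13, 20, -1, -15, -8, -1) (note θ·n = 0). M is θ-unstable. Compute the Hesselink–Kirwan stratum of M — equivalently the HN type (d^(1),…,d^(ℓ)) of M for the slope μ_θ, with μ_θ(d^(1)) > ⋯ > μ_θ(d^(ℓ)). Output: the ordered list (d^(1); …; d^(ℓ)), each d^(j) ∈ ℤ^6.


Interval decomposition of M: I[1,6], I[2,3], I[3,3], I[5,5], I[5,6]^2.
HN type (ℓ=4): μ^(1)=19/2; μ^(2)=4/3; μ^(3)=-1; μ^(4)=-8

((0, 1, 1, 0, 0, 0); (1, 1, 1, 1, 1, 1); (0, 0, 1, 0, 0, 2); (0, 0, 0, 0, 3, 0))


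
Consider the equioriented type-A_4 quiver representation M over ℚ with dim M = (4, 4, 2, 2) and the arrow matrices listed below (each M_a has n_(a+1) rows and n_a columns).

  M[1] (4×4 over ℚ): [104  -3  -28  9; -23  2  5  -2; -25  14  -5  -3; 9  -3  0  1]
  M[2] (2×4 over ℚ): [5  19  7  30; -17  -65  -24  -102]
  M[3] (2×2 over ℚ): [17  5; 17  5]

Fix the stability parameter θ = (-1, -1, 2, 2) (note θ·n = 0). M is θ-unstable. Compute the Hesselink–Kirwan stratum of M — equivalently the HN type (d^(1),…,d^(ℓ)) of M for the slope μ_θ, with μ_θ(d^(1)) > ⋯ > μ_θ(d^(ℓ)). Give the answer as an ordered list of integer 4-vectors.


Interval decomposition of M: I[1,2]^2, I[1,3], I[1,4], I[4,4].
HN type (ℓ=2): μ^(1)=2; μ^(2)=-1

((0, 0, 2, 2); (4, 4, 0, 0))


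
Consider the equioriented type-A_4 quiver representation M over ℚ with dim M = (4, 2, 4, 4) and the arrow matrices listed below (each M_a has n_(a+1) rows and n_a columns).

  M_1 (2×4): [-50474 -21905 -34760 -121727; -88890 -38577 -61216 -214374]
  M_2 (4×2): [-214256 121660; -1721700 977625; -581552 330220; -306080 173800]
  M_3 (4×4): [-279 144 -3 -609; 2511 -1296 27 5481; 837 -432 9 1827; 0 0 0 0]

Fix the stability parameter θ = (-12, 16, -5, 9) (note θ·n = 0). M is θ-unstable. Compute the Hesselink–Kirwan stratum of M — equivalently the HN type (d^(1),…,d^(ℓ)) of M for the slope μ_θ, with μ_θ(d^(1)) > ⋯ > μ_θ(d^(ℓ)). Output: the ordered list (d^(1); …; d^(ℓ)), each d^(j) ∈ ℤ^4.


Interval decomposition of M: I[1,1]^2, I[1,2], I[1,3], I[3,3]^2, I[3,4], I[4,4]^3.
HN type (ℓ=5): μ^(1)=16; μ^(2)=9; μ^(3)=11/2; μ^(4)=-5; μ^(5)=-12

((0, 1, 0, 0); (0, 0, 0, 4); (0, 1, 1, 0); (0, 0, 3, 0); (4, 0, 0, 0))


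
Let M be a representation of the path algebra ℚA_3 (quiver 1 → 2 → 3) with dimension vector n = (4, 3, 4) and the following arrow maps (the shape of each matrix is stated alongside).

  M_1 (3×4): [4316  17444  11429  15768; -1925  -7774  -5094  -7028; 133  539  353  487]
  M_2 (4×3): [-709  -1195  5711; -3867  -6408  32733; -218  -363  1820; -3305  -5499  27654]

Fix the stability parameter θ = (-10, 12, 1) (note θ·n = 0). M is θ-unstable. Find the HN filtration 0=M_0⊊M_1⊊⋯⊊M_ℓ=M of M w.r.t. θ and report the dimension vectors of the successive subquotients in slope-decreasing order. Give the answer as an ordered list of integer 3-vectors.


Via rank(M_{q-1}∘⋯∘M_p): M ≅ I[1,1], I[1,3]^3, I[3,3].
μ_θ-semistable layers: μ^(1)=13/2; μ^(2)=1; μ^(3)=-10

((0, 3, 3); (0, 0, 1); (4, 0, 0))


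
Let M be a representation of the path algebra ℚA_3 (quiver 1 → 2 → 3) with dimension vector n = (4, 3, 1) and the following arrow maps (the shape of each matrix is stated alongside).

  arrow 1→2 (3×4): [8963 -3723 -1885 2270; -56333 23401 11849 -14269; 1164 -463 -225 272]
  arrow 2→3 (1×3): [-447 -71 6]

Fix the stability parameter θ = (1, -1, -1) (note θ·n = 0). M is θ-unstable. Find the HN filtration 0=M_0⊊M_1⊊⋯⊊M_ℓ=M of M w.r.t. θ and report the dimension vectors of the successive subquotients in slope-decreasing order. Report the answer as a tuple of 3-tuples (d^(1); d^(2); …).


Via rank(M_{q-1}∘⋯∘M_p): M ≅ I[1,1], I[1,2]^2, I[1,3].
μ_θ-semistable layers: μ^(1)=1; μ^(2)=0; μ^(3)=-1/3

((1, 0, 0); (2, 2, 0); (1, 1, 1))


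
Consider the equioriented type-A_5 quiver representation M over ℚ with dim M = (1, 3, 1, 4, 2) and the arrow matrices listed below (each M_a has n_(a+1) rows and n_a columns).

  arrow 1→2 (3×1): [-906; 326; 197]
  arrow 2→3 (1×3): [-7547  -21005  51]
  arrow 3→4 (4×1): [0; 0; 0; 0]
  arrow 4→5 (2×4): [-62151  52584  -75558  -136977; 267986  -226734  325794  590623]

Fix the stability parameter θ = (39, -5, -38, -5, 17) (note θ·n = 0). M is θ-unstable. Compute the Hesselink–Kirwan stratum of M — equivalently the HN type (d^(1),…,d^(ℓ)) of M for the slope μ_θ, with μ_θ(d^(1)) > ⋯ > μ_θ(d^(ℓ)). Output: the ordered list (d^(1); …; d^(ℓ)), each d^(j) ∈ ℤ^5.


Via rank(M_{q-1}∘⋯∘M_p): M ≅ I[1,3], I[2,2]^2, I[4,4]^2, I[4,5]^2.
μ_θ-semistable layers: μ^(1)=17; μ^(2)=-4/3; μ^(3)=-5

((0, 0, 0, 0, 2); (1, 1, 1, 0, 0); (0, 2, 0, 4, 0))


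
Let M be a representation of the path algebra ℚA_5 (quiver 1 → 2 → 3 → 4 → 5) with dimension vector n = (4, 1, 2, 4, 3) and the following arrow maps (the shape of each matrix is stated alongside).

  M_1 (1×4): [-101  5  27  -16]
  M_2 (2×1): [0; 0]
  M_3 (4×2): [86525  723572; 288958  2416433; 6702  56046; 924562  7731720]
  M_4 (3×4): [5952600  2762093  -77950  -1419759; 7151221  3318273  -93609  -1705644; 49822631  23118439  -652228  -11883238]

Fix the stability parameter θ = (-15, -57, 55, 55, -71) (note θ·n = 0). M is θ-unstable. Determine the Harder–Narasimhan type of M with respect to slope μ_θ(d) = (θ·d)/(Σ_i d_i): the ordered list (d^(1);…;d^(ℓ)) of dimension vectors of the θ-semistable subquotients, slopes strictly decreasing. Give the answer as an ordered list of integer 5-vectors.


Interval decomposition of M: I[1,1]^3, I[1,2], I[3,5]^2, I[4,4], I[4,5].
HN type (ℓ=5): μ^(1)=55; μ^(2)=13; μ^(3)=-8; μ^(4)=-15; μ^(5)=-36

((0, 0, 0, 1, 0); (0, 0, 2, 2, 2); (0, 0, 0, 1, 1); (3, 0, 0, 0, 0); (1, 1, 0, 0, 0))


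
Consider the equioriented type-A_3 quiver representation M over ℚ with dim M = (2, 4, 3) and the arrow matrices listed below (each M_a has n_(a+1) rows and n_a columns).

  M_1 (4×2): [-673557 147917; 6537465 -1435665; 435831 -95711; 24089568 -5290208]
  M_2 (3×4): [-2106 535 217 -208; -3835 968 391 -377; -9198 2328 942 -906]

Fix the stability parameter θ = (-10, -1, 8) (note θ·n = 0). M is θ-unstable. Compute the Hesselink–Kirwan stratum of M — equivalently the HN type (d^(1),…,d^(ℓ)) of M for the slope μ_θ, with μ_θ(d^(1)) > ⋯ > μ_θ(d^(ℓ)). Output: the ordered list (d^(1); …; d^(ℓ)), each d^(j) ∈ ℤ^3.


Via rank(M_{q-1}∘⋯∘M_p): M ≅ I[1,1], I[1,2], I[2,2], I[2,3]^2, I[3,3].
μ_θ-semistable layers: μ^(1)=8; μ^(2)=-1; μ^(3)=-10

((0, 0, 3); (0, 4, 0); (2, 0, 0))


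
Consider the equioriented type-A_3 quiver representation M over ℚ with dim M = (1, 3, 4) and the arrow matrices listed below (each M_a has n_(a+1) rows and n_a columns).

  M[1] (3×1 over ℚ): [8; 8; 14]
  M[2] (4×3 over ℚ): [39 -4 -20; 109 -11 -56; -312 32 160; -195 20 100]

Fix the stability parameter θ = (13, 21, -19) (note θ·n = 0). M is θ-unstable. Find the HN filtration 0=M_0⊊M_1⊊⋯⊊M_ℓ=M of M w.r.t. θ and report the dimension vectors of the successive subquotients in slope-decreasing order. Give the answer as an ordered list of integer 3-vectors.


Barcode: M ≅ I[1,2], I[2,3]^2, I[3,3]^2. HN layers by μ_θ (4 steps, strictly decreasing):
  μ^(1)=21; μ^(2)=13; μ^(3)=1; μ^(4)=-19

((0, 1, 0); (1, 0, 0); (0, 2, 2); (0, 0, 2))


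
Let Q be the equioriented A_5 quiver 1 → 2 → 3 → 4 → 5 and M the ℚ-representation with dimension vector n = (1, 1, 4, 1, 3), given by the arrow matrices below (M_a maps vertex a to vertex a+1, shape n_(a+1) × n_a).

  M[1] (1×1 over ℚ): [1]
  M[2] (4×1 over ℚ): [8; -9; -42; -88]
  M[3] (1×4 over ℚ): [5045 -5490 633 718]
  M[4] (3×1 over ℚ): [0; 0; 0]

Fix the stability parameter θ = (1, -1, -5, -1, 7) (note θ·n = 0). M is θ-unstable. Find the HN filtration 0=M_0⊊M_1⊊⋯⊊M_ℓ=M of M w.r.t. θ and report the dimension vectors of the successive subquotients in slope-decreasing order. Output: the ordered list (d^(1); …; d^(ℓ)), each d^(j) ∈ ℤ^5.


Via rank(M_{q-1}∘⋯∘M_p): M ≅ I[1,3], I[3,3]^2, I[3,4], I[5,5]^3.
μ_θ-semistable layers: μ^(1)=7; μ^(2)=-1; μ^(3)=-5/3; μ^(4)=-5

((0, 0, 0, 0, 3); (0, 0, 0, 1, 0); (1, 1, 1, 0, 0); (0, 0, 3, 0, 0))


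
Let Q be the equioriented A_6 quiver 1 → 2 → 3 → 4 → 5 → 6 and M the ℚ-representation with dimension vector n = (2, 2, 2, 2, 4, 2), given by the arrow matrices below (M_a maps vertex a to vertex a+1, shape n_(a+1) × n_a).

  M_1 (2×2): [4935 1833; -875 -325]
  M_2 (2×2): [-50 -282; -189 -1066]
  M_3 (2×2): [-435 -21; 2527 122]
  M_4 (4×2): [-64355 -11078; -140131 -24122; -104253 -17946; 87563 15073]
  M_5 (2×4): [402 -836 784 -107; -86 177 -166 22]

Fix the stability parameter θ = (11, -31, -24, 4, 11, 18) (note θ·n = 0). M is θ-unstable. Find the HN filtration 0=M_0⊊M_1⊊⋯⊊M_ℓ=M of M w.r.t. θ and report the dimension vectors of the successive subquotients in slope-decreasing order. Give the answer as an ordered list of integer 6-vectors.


Barcode: M ≅ I[1,1], I[1,6], I[2,6], I[5,5]^2. HN layers by μ_θ (6 steps, strictly decreasing):
  μ^(1)=18; μ^(2)=11; μ^(3)=4; μ^(4)=-44/3; μ^(5)=-24; μ^(6)=-31

((0, 0, 0, 0, 0, 2); (1, 0, 0, 0, 4, 0); (0, 0, 0, 2, 0, 0); (1, 1, 1, 0, 0, 0); (0, 0, 1, 0, 0, 0); (0, 1, 0, 0, 0, 0))


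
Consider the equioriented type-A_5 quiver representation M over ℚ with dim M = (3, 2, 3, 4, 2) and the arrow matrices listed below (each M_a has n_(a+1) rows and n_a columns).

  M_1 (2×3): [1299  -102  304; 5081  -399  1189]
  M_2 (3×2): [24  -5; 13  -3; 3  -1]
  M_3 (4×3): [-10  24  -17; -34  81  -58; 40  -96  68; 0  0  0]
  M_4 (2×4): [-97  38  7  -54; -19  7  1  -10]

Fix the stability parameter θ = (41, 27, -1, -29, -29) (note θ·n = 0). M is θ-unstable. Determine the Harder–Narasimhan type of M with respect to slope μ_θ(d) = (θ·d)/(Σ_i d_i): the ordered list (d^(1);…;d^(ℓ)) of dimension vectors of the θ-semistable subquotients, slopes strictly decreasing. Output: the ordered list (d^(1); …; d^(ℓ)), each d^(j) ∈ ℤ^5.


Via rank(M_{q-1}∘⋯∘M_p): M ≅ I[1,1], I[1,3], I[1,5], I[3,5], I[4,4]^2.
μ_θ-semistable layers: μ^(1)=41; μ^(2)=67/3; μ^(3)=9/5; μ^(4)=-59/3; μ^(5)=-29

((1, 0, 0, 0, 0); (1, 1, 1, 0, 0); (1, 1, 1, 1, 1); (0, 0, 1, 1, 1); (0, 0, 0, 2, 0))


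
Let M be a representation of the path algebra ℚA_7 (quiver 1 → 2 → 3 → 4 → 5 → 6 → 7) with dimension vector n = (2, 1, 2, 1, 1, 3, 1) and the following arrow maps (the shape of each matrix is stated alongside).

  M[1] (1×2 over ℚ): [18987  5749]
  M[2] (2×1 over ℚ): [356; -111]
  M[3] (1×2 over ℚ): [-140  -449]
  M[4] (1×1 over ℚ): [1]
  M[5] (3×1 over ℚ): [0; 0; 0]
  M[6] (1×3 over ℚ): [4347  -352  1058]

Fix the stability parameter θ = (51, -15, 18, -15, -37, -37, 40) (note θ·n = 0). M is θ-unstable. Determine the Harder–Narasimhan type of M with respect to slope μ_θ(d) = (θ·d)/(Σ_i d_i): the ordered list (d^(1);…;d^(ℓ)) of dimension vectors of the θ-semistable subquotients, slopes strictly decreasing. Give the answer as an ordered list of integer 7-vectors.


Interval decomposition of M: I[1,1], I[1,5], I[3,3], I[6,6]^2, I[6,7].
HN type (ℓ=5): μ^(1)=51; μ^(2)=40; μ^(3)=18; μ^(4)=2/5; μ^(5)=-37

((1, 0, 0, 0, 0, 0, 0); (0, 0, 0, 0, 0, 0, 1); (0, 0, 1, 0, 0, 0, 0); (1, 1, 1, 1, 1, 0, 0); (0, 0, 0, 0, 0, 3, 0))


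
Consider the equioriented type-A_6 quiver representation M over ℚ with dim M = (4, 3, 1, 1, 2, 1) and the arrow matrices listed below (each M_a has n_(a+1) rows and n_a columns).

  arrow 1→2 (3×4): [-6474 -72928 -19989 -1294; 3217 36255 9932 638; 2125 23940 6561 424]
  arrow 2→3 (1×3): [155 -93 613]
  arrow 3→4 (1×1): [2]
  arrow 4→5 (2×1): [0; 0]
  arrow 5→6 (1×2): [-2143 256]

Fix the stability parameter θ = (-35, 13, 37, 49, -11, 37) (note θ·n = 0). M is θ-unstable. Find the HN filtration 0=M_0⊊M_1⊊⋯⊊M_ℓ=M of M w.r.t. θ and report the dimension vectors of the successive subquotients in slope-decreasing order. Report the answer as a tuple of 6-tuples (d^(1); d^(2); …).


Interval decomposition of M: I[1,1], I[1,2]^2, I[1,4], I[5,5], I[5,6].
HN type (ℓ=5): μ^(1)=49; μ^(2)=37; μ^(3)=13; μ^(4)=-11; μ^(5)=-35

((0, 0, 0, 1, 0, 0); (0, 0, 1, 0, 0, 1); (0, 3, 0, 0, 0, 0); (0, 0, 0, 0, 2, 0); (4, 0, 0, 0, 0, 0))


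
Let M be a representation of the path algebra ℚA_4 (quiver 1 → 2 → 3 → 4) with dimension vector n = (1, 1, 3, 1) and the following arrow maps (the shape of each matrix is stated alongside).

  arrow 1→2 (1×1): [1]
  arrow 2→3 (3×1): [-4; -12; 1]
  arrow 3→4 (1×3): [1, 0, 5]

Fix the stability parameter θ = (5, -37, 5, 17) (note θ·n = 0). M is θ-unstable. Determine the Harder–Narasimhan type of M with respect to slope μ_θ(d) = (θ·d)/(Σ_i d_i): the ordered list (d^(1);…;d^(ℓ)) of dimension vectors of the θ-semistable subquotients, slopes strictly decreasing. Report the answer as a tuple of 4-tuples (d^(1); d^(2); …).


Via rank(M_{q-1}∘⋯∘M_p): M ≅ I[1,4], I[3,3]^2.
μ_θ-semistable layers: μ^(1)=17; μ^(2)=5; μ^(3)=-16

((0, 0, 0, 1); (0, 0, 3, 0); (1, 1, 0, 0))


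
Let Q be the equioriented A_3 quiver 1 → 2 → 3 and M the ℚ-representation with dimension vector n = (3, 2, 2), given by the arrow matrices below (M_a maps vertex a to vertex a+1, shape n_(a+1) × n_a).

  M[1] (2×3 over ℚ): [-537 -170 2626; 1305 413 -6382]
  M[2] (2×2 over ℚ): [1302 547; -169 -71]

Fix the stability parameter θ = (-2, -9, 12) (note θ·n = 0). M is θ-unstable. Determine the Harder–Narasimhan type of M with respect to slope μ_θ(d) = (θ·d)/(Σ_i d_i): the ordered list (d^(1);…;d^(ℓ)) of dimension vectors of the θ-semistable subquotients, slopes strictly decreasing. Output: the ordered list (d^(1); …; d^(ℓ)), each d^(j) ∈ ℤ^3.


Barcode: M ≅ I[1,1], I[1,3]^2. HN layers by μ_θ (3 steps, strictly decreasing):
  μ^(1)=12; μ^(2)=-2; μ^(3)=-11/2

((0, 0, 2); (1, 0, 0); (2, 2, 0))


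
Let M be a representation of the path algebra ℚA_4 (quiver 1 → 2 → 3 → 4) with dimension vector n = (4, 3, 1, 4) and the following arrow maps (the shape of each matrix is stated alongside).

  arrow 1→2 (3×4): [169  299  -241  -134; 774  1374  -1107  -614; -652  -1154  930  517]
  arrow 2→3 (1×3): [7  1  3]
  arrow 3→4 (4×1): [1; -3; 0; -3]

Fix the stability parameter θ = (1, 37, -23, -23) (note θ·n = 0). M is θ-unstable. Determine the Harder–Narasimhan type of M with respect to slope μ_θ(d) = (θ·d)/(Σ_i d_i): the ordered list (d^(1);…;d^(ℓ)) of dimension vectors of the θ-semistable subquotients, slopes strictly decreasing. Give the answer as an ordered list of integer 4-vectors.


Barcode: M ≅ I[1,1], I[1,2]^2, I[1,4], I[4,4]^3. HN layers by μ_θ (4 steps, strictly decreasing):
  μ^(1)=37; μ^(2)=1; μ^(3)=-2; μ^(4)=-23

((0, 2, 0, 0); (3, 0, 0, 0); (1, 1, 1, 1); (0, 0, 0, 3))


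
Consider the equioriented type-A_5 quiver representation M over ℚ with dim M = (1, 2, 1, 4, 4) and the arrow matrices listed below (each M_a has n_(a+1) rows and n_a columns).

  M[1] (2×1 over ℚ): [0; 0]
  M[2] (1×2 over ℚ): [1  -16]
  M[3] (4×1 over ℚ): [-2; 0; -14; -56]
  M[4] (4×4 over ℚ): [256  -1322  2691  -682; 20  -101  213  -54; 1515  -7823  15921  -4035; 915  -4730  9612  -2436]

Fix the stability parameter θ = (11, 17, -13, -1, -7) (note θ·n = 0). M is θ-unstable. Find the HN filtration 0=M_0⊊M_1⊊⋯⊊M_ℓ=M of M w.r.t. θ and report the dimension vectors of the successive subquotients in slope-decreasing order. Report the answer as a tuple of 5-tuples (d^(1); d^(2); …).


Via rank(M_{q-1}∘⋯∘M_p): M ≅ I[1,1], I[2,2], I[2,5], I[4,5]^3.
μ_θ-semistable layers: μ^(1)=17; μ^(2)=11; μ^(3)=-1; μ^(4)=-4

((0, 1, 0, 0, 0); (1, 0, 0, 0, 0); (0, 1, 1, 1, 1); (0, 0, 0, 3, 3))


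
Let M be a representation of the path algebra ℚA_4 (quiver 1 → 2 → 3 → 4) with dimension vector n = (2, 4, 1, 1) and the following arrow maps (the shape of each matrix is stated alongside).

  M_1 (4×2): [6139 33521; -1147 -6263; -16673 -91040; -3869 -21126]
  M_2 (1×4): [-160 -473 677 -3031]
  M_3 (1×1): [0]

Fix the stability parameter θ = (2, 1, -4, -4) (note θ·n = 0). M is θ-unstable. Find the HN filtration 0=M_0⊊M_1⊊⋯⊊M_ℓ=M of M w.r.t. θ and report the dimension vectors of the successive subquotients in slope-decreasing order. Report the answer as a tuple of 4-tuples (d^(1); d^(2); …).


Interval decomposition of M: I[1,2], I[1,3], I[2,2]^2, I[4,4].
HN type (ℓ=4): μ^(1)=3/2; μ^(2)=1; μ^(3)=-1/3; μ^(4)=-4

((1, 1, 0, 0); (0, 2, 0, 0); (1, 1, 1, 0); (0, 0, 0, 1))


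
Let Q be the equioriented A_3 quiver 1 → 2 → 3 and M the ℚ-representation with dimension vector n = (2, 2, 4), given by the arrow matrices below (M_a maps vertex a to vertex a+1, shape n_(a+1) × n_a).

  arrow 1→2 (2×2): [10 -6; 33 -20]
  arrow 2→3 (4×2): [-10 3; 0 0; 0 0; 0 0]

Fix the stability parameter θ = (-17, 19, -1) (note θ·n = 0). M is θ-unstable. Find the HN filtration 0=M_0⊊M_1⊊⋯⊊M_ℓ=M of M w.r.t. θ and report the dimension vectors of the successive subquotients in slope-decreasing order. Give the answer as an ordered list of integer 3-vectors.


Via rank(M_{q-1}∘⋯∘M_p): M ≅ I[1,2], I[1,3], I[3,3]^3.
μ_θ-semistable layers: μ^(1)=19; μ^(2)=9; μ^(3)=-1; μ^(4)=-17

((0, 1, 0); (0, 1, 1); (0, 0, 3); (2, 0, 0))


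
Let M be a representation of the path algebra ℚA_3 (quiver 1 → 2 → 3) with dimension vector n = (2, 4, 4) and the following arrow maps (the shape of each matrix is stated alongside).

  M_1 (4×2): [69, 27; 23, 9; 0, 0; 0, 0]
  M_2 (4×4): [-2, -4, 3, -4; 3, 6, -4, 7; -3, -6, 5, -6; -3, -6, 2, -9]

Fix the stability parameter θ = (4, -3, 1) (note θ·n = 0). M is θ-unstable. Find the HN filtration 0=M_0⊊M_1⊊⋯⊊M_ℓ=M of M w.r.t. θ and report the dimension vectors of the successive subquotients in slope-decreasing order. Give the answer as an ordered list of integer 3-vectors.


Interval decomposition of M: I[1,1], I[1,3], I[2,2], I[2,3]^2, I[3,3].
HN type (ℓ=4): μ^(1)=4; μ^(2)=1; μ^(3)=1/2; μ^(4)=-3

((1, 0, 0); (0, 0, 4); (1, 1, 0); (0, 3, 0))


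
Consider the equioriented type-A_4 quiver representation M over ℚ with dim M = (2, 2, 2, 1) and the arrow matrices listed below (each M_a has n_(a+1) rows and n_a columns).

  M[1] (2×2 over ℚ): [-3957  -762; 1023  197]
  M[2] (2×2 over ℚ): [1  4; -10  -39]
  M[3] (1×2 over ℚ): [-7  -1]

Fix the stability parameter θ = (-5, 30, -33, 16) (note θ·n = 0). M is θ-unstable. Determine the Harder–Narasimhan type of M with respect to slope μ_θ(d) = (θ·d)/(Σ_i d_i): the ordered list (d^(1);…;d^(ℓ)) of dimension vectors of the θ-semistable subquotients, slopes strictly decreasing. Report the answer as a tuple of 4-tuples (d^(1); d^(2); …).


Interval decomposition of M: I[1,3], I[1,4].
HN type (ℓ=3): μ^(1)=16; μ^(2)=-3/2; μ^(3)=-5

((0, 0, 0, 1); (0, 2, 2, 0); (2, 0, 0, 0))


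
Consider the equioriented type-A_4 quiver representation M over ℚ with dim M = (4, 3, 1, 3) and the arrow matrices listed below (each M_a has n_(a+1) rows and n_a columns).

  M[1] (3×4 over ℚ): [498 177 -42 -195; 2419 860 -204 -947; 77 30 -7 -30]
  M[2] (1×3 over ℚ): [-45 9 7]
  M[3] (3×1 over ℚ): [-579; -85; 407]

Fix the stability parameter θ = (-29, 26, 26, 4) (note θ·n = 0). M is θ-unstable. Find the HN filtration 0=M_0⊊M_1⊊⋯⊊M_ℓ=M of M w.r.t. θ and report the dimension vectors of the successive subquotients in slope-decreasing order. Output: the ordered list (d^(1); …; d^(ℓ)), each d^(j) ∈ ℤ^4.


Interval decomposition of M: I[1,1], I[1,2]^2, I[1,4], I[4,4]^2.
HN type (ℓ=4): μ^(1)=26; μ^(2)=56/3; μ^(3)=4; μ^(4)=-29

((0, 2, 0, 0); (0, 1, 1, 1); (0, 0, 0, 2); (4, 0, 0, 0))


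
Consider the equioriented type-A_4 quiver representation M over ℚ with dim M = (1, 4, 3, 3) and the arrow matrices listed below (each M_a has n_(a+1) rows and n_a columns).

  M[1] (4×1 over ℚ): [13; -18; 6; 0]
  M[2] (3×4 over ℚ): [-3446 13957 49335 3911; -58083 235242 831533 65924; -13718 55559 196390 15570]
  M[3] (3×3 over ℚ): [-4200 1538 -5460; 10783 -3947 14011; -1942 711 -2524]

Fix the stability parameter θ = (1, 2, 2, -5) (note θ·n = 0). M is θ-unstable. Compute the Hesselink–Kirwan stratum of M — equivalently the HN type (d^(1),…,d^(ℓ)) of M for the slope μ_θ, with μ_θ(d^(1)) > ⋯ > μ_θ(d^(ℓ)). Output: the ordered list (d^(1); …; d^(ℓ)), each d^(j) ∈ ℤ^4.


Via rank(M_{q-1}∘⋯∘M_p): M ≅ I[1,4], I[2,2], I[2,3], I[2,4], I[4,4].
μ_θ-semistable layers: μ^(1)=2; μ^(2)=0; μ^(3)=-1/3; μ^(4)=-5

((0, 2, 1, 0); (1, 1, 1, 1); (0, 1, 1, 1); (0, 0, 0, 1))


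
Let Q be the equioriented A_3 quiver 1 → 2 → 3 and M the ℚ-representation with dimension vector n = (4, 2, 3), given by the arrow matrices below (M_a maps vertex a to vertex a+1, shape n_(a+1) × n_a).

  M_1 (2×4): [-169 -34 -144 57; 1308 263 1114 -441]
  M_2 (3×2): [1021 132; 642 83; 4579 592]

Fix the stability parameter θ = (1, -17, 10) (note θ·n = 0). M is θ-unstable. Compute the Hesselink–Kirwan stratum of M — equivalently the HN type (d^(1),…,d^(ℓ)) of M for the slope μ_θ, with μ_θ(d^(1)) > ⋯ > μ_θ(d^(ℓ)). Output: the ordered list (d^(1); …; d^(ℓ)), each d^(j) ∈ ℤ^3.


Interval decomposition of M: I[1,1]^2, I[1,3]^2, I[3,3].
HN type (ℓ=3): μ^(1)=10; μ^(2)=1; μ^(3)=-8

((0, 0, 3); (2, 0, 0); (2, 2, 0))


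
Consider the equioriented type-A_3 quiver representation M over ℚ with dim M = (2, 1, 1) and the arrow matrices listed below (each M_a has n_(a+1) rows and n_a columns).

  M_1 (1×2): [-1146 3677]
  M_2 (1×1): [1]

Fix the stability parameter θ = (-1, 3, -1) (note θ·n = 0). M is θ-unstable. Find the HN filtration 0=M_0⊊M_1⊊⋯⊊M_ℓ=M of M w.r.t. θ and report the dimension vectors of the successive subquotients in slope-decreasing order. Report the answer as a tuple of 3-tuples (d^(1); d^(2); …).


Interval decomposition of M: I[1,1], I[1,3].
HN type (ℓ=2): μ^(1)=1; μ^(2)=-1

((0, 1, 1); (2, 0, 0))


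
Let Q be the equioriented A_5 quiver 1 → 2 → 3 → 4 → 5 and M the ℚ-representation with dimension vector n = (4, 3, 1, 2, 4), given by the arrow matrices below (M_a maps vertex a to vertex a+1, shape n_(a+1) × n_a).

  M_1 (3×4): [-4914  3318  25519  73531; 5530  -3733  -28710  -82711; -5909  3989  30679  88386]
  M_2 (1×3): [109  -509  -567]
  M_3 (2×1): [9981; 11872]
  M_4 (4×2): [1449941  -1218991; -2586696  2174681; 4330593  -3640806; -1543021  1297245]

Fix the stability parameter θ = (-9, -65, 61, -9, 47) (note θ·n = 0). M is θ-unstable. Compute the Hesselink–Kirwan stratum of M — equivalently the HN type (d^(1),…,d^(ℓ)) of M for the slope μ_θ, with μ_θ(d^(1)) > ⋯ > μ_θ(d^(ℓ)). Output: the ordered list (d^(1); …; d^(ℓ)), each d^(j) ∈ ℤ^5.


Interval decomposition of M: I[1,1], I[1,2]^2, I[1,5], I[4,5], I[5,5]^2.
HN type (ℓ=4): μ^(1)=47; μ^(2)=26; μ^(3)=-9; μ^(4)=-37

((0, 0, 0, 0, 4); (0, 0, 1, 1, 0); (1, 0, 0, 1, 0); (3, 3, 0, 0, 0))


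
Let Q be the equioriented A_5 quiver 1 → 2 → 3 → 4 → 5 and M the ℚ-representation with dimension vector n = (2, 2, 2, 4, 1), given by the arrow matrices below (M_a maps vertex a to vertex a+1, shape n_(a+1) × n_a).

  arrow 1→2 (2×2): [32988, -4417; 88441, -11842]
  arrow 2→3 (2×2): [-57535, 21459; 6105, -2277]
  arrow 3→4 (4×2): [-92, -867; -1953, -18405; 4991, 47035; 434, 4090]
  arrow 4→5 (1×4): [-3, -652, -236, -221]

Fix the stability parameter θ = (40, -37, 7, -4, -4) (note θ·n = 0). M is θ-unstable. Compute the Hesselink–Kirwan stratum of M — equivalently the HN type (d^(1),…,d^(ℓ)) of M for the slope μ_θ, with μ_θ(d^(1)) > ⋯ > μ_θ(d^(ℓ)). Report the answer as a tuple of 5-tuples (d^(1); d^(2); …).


Via rank(M_{q-1}∘⋯∘M_p): M ≅ I[1,2], I[1,5], I[3,4], I[4,4]^2.
μ_θ-semistable layers: μ^(1)=3/2; μ^(2)=2/5; μ^(3)=-4

((1, 1, 1, 1, 0); (1, 1, 1, 1, 1); (0, 0, 0, 2, 0))


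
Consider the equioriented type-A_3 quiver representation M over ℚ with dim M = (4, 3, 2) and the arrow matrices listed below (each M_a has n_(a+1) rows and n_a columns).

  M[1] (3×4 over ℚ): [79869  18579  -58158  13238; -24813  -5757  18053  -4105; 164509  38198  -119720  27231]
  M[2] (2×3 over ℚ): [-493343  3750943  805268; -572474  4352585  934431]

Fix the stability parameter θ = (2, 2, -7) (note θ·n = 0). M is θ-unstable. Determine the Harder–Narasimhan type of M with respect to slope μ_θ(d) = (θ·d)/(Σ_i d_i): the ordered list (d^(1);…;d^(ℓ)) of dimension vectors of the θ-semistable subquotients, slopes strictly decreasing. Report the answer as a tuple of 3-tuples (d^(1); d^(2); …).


Barcode: M ≅ I[1,1], I[1,2], I[1,3]^2. HN layers by μ_θ (2 steps, strictly decreasing):
  μ^(1)=2; μ^(2)=-1

((2, 1, 0); (2, 2, 2))


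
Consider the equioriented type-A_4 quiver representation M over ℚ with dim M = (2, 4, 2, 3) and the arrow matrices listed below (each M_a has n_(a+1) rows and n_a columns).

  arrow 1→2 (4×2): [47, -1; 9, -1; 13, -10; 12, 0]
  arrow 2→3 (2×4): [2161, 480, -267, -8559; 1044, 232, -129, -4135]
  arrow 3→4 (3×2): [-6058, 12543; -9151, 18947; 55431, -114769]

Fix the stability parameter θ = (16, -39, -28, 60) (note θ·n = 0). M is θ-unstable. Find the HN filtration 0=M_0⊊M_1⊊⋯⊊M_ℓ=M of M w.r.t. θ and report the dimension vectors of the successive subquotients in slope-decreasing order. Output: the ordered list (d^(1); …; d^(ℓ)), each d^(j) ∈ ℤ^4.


Via rank(M_{q-1}∘⋯∘M_p): M ≅ I[1,4]^2, I[2,2]^2, I[4,4].
μ_θ-semistable layers: μ^(1)=60; μ^(2)=-17; μ^(3)=-39

((0, 0, 0, 3); (2, 2, 2, 0); (0, 2, 0, 0))


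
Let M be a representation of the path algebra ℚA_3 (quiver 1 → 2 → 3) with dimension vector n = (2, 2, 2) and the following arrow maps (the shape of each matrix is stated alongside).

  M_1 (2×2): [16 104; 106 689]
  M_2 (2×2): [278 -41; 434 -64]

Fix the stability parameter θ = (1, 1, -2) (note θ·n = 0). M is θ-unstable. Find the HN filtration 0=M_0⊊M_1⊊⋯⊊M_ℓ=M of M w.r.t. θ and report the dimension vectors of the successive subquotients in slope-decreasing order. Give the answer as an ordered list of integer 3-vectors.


Barcode: M ≅ I[1,1], I[1,3], I[2,3]. HN layers by μ_θ (3 steps, strictly decreasing):
  μ^(1)=1; μ^(2)=0; μ^(3)=-1/2

((1, 0, 0); (1, 1, 1); (0, 1, 1))


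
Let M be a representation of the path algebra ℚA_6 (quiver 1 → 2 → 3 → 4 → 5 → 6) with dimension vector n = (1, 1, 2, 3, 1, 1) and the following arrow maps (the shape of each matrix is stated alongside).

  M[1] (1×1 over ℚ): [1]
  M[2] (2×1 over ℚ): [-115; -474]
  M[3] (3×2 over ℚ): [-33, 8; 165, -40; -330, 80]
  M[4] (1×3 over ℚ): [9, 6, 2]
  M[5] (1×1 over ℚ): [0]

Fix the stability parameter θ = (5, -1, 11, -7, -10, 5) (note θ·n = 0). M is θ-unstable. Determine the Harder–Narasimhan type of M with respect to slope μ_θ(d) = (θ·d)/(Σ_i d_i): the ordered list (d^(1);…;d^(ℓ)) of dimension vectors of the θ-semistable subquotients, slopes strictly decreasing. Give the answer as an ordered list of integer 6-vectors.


Via rank(M_{q-1}∘⋯∘M_p): M ≅ I[1,5], I[3,3], I[4,4]^2, I[6,6].
μ_θ-semistable layers: μ^(1)=11; μ^(2)=5; μ^(3)=-2/5; μ^(4)=-7

((0, 0, 1, 0, 0, 0); (0, 0, 0, 0, 0, 1); (1, 1, 1, 1, 1, 0); (0, 0, 0, 2, 0, 0))


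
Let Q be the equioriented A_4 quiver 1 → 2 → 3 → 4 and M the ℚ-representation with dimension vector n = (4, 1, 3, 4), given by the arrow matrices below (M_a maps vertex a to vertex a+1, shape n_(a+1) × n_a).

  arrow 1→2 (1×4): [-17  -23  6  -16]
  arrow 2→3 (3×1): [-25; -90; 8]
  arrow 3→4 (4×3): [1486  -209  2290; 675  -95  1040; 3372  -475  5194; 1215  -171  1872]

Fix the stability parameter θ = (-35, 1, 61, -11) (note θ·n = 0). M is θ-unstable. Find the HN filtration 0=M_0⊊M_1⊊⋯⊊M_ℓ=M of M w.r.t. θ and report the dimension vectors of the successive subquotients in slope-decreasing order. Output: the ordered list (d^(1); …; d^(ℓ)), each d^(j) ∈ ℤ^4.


Interval decomposition of M: I[1,1]^3, I[1,4], I[3,3], I[3,4], I[4,4]^2.
HN type (ℓ=5): μ^(1)=61; μ^(2)=25; μ^(3)=1; μ^(4)=-11; μ^(5)=-35

((0, 0, 1, 0); (0, 0, 2, 2); (0, 1, 0, 0); (0, 0, 0, 2); (4, 0, 0, 0))


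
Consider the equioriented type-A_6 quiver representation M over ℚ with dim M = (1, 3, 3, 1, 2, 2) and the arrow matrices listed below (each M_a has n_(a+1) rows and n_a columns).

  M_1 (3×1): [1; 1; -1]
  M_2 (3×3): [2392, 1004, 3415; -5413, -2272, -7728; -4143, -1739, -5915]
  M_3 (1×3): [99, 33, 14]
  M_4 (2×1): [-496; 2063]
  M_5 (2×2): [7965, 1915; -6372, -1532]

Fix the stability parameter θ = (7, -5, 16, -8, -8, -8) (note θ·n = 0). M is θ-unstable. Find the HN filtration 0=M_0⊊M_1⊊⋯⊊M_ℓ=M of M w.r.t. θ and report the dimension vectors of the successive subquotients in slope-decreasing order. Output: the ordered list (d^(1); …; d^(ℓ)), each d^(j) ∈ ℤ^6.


Interval decomposition of M: I[1,3], I[2,3], I[2,6], I[5,5], I[6,6].
HN type (ℓ=5): μ^(1)=16; μ^(2)=1; μ^(3)=-2; μ^(4)=-5; μ^(5)=-8

((0, 0, 2, 0, 0, 0); (1, 1, 0, 0, 0, 0); (0, 0, 1, 1, 1, 1); (0, 2, 0, 0, 0, 0); (0, 0, 0, 0, 1, 1))


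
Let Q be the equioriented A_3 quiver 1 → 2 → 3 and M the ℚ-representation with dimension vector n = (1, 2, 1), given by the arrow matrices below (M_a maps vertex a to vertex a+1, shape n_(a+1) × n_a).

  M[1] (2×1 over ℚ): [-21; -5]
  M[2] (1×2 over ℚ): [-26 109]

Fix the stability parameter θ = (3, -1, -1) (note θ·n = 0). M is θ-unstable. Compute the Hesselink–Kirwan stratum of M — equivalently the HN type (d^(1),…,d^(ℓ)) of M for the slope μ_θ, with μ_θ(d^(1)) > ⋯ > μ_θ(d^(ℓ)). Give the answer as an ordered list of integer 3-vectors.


Barcode: M ≅ I[1,3], I[2,2]. HN layers by μ_θ (2 steps, strictly decreasing):
  μ^(1)=1/3; μ^(2)=-1

((1, 1, 1); (0, 1, 0))


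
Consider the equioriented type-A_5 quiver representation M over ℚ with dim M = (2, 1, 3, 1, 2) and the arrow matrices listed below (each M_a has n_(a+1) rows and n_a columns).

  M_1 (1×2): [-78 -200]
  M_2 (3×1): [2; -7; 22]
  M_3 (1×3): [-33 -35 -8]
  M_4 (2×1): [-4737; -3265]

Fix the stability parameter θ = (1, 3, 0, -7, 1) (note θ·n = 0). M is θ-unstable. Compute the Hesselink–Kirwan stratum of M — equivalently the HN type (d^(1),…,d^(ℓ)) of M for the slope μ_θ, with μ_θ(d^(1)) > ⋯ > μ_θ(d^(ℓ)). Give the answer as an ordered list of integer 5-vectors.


Barcode: M ≅ I[1,1], I[1,5], I[3,3]^2, I[5,5]. HN layers by μ_θ (3 steps, strictly decreasing):
  μ^(1)=1; μ^(2)=0; μ^(3)=-3/4

((1, 0, 0, 0, 2); (0, 0, 2, 0, 0); (1, 1, 1, 1, 0))


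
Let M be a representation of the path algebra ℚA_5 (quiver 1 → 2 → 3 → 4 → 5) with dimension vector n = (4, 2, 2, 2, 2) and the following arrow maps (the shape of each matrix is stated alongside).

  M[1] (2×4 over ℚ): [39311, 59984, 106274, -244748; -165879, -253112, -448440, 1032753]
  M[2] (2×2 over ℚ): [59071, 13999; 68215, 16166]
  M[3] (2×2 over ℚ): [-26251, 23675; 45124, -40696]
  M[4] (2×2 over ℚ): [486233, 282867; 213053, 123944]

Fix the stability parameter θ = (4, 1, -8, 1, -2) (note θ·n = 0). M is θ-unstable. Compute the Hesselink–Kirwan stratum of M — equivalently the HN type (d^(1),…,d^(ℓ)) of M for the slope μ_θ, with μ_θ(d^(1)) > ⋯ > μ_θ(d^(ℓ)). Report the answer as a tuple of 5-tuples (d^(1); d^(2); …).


Via rank(M_{q-1}∘⋯∘M_p): M ≅ I[1,1]^2, I[1,5]^2.
μ_θ-semistable layers: μ^(1)=4; μ^(2)=-1/2; μ^(3)=-1

((2, 0, 0, 0, 0); (0, 0, 0, 2, 2); (2, 2, 2, 0, 0))


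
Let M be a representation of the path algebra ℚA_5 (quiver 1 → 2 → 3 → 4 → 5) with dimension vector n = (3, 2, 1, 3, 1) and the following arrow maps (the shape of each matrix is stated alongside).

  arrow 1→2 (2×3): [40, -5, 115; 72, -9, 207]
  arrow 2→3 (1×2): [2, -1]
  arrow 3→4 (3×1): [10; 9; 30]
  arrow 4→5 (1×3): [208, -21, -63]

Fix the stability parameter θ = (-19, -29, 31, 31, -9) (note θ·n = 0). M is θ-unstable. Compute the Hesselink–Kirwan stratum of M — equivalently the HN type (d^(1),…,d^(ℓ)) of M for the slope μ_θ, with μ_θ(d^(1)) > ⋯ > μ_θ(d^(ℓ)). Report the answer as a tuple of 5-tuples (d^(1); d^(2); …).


Barcode: M ≅ I[1,1]^2, I[1,5], I[2,2], I[4,4]^2. HN layers by μ_θ (5 steps, strictly decreasing):
  μ^(1)=31; μ^(2)=53/3; μ^(3)=-19; μ^(4)=-24; μ^(5)=-29

((0, 0, 0, 2, 0); (0, 0, 1, 1, 1); (2, 0, 0, 0, 0); (1, 1, 0, 0, 0); (0, 1, 0, 0, 0))
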